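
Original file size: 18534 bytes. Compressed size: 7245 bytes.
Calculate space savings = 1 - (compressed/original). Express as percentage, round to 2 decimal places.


ratio = compressed/original = 7245/18534 = 0.390903
savings = 1 - ratio = 1 - 0.390903 = 0.609097
as a percentage: 0.609097 * 100 = 60.91%

Space savings = 1 - 7245/18534 = 60.91%


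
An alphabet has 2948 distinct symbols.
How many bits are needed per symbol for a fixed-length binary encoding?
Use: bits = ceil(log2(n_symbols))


log2(2948) = 11.5255
Bracket: 2^11 = 2048 < 2948 <= 2^12 = 4096
So ceil(log2(2948)) = 12

bits = ceil(log2(2948)) = ceil(11.5255) = 12 bits


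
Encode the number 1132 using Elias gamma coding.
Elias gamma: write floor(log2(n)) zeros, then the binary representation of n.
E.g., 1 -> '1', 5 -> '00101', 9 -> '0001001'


num_bits = floor(log2(1132)) + 1 = 11
leading_zeros = num_bits - 1 = 10
binary(1132) = 10001101100

Elias gamma(1132) = '0000000000' + '10001101100' = 000000000010001101100 (21 bits)


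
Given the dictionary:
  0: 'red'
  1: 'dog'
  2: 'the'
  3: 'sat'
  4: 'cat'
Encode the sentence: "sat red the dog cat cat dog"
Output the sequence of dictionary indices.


Look up each word in the dictionary:
  'sat' -> 3
  'red' -> 0
  'the' -> 2
  'dog' -> 1
  'cat' -> 4
  'cat' -> 4
  'dog' -> 1

Encoded: [3, 0, 2, 1, 4, 4, 1]


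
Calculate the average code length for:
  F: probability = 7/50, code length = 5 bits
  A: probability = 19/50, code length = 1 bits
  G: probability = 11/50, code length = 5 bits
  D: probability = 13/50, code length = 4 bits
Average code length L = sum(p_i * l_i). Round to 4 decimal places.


Weighted contributions p_i * l_i:
  F: (7/50) * 5 = 35/50
  A: (19/50) * 1 = 19/50
  G: (11/50) * 5 = 55/50
  D: (13/50) * 4 = 52/50
Sum = (35 + 19 + 55 + 52)/50 = 161/50

L = 161/50 = 3.2200 bits/symbol


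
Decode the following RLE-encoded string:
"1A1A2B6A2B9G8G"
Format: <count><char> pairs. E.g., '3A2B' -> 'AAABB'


Expanding each <count><char> pair:
  1A -> 'A'
  1A -> 'A'
  2B -> 'BB'
  6A -> 'AAAAAA'
  2B -> 'BB'
  9G -> 'GGGGGGGGG'
  8G -> 'GGGGGGGG'

Decoded = AABBAAAAAABBGGGGGGGGGGGGGGGGG


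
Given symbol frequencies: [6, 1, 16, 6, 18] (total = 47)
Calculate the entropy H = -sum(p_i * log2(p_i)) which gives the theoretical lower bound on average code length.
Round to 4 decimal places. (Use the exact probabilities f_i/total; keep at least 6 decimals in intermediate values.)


Per-symbol terms -p_i * log2(p_i) with p_i = f_i/47:
  p = 6/47 = 0.127660: log2(p) = -2.969626, -p*log2(p) = 0.379101
  p = 1/47 = 0.021277: log2(p) = -5.554589, -p*log2(p) = 0.118183
  p = 16/47 = 0.340426: log2(p) = -1.554589, -p*log2(p) = 0.529222
  p = 6/47 = 0.127660: log2(p) = -2.969626, -p*log2(p) = 0.379101
  p = 18/47 = 0.382979: log2(p) = -1.384664, -p*log2(p) = 0.530297
H = 0.379101 + 0.118183 + 0.529222 + 0.379101 + 0.530297 = 1.935904

H = 1.9359 bits/symbol


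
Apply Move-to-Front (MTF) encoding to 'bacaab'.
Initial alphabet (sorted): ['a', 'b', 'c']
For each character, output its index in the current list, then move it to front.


MTF encoding:
'b': index 1 in ['a', 'b', 'c'] -> ['b', 'a', 'c']
'a': index 1 in ['b', 'a', 'c'] -> ['a', 'b', 'c']
'c': index 2 in ['a', 'b', 'c'] -> ['c', 'a', 'b']
'a': index 1 in ['c', 'a', 'b'] -> ['a', 'c', 'b']
'a': index 0 in ['a', 'c', 'b'] -> ['a', 'c', 'b']
'b': index 2 in ['a', 'c', 'b'] -> ['b', 'a', 'c']


Output: [1, 1, 2, 1, 0, 2]


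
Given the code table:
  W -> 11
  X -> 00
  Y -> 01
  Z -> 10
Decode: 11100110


Decoding:
11 -> W
10 -> Z
01 -> Y
10 -> Z


Result: WZYZ


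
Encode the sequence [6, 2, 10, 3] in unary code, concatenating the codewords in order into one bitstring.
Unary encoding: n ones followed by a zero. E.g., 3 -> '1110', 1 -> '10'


Encode each number as n ones followed by a terminating 0:
  6 -> 1111110 (7 bits)
  2 -> 110 (3 bits)
  10 -> 11111111110 (11 bits)
  3 -> 1110 (4 bits)
Total length = 7 + 3 + 11 + 4 = 25 bits.

Unary([6, 2, 10, 3]) = 1111110110111111111101110 (25 bits)


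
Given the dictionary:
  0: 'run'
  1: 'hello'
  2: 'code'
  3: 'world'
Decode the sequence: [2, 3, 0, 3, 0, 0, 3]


Look up each index in the dictionary:
  2 -> 'code'
  3 -> 'world'
  0 -> 'run'
  3 -> 'world'
  0 -> 'run'
  0 -> 'run'
  3 -> 'world'

Decoded: "code world run world run run world"


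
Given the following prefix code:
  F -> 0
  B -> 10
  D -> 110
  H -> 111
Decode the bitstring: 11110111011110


Decoding step by step:
Bits 111 -> H
Bits 10 -> B
Bits 111 -> H
Bits 0 -> F
Bits 111 -> H
Bits 10 -> B


Decoded message: HBHFHB


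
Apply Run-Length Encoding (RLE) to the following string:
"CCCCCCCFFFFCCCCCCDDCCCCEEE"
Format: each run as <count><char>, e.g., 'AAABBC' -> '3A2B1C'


Scanning runs left to right:
  i=0: run of 'C' x 7 -> '7C'
  i=7: run of 'F' x 4 -> '4F'
  i=11: run of 'C' x 6 -> '6C'
  i=17: run of 'D' x 2 -> '2D'
  i=19: run of 'C' x 4 -> '4C'
  i=23: run of 'E' x 3 -> '3E'

RLE = 7C4F6C2D4C3E


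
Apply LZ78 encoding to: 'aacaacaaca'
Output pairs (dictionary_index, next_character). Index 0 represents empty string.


LZ78 encoding steps:
Dictionary: {0: ''}
Step 1: w='' (idx 0), next='a' -> output (0, 'a'), add 'a' as idx 1
Step 2: w='a' (idx 1), next='c' -> output (1, 'c'), add 'ac' as idx 2
Step 3: w='a' (idx 1), next='a' -> output (1, 'a'), add 'aa' as idx 3
Step 4: w='' (idx 0), next='c' -> output (0, 'c'), add 'c' as idx 4
Step 5: w='aa' (idx 3), next='c' -> output (3, 'c'), add 'aac' as idx 5
Step 6: w='a' (idx 1), end of input -> output (1, '')


Encoded: [(0, 'a'), (1, 'c'), (1, 'a'), (0, 'c'), (3, 'c'), (1, '')]


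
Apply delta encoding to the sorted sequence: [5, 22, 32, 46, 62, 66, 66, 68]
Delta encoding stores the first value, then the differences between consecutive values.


First value: 5
Deltas:
  22 - 5 = 17
  32 - 22 = 10
  46 - 32 = 14
  62 - 46 = 16
  66 - 62 = 4
  66 - 66 = 0
  68 - 66 = 2


Delta encoded: [5, 17, 10, 14, 16, 4, 0, 2]


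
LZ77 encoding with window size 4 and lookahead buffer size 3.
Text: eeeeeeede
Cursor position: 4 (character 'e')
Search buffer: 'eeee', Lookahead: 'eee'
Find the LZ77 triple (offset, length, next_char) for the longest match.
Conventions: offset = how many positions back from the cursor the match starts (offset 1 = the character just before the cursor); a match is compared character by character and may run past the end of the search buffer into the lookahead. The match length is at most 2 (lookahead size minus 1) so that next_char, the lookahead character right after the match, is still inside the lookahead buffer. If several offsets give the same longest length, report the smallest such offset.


Try each offset into the search buffer:
  offset=1 (pos 3, char 'e'): match length 2
  offset=2 (pos 2, char 'e'): match length 2
  offset=3 (pos 1, char 'e'): match length 2
  offset=4 (pos 0, char 'e'): match length 2
Longest match has length 2, found at offsets 1, 2, 3, 4; take the smallest, offset 1.
next_char = character at position 4 + 2 = 6 -> 'e'

Best match: offset=1, length=2 (matching 'ee' starting at position 3)
LZ77 triple: (1, 2, 'e')


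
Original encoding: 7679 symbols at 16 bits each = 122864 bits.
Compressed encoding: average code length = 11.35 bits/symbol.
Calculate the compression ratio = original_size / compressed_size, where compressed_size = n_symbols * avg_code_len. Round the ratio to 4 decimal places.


original_size = n_symbols * orig_bits = 7679 * 16 = 122864 bits
compressed_size = n_symbols * avg_code_len = 7679 * 11.35 = 87156.65 bits
ratio = original_size / compressed_size = 122864 / 87156.65 = 1.4097

Compression ratio = 1.4097


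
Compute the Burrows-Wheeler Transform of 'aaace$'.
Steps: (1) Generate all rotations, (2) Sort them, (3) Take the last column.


Rotations (sorted):
  0: $aaace -> last char: e
  1: aaace$ -> last char: $
  2: aace$a -> last char: a
  3: ace$aa -> last char: a
  4: ce$aaa -> last char: a
  5: e$aaac -> last char: c


BWT = e$aaac


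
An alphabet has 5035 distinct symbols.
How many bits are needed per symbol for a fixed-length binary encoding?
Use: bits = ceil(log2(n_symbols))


log2(5035) = 12.2978
Bracket: 2^12 = 4096 < 5035 <= 2^13 = 8192
So ceil(log2(5035)) = 13

bits = ceil(log2(5035)) = ceil(12.2978) = 13 bits


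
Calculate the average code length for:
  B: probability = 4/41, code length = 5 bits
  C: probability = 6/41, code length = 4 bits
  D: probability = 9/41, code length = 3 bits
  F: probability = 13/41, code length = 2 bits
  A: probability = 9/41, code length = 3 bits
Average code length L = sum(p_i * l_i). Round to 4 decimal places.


Weighted contributions p_i * l_i:
  B: (4/41) * 5 = 20/41
  C: (6/41) * 4 = 24/41
  D: (9/41) * 3 = 27/41
  F: (13/41) * 2 = 26/41
  A: (9/41) * 3 = 27/41
Sum = (20 + 24 + 27 + 26 + 27)/41 = 124/41

L = 124/41 = 3.0244 bits/symbol


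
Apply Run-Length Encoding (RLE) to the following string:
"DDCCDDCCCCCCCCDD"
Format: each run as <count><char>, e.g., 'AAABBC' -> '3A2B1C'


Scanning runs left to right:
  i=0: run of 'D' x 2 -> '2D'
  i=2: run of 'C' x 2 -> '2C'
  i=4: run of 'D' x 2 -> '2D'
  i=6: run of 'C' x 8 -> '8C'
  i=14: run of 'D' x 2 -> '2D'

RLE = 2D2C2D8C2D


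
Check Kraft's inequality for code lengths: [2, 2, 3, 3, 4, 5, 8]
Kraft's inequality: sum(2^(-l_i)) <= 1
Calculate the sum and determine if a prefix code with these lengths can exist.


Sum = 2^(-2) + 2^(-2) + 2^(-3) + 2^(-3) + 2^(-4) + 2^(-5) + 2^(-8)
    = 0.25 + 0.25 + 0.125 + 0.125 + 0.0625 + 0.03125 + 0.00390625
    = 217/256 = 0.84765625
Since 0.84765625 <= 1, Kraft's inequality IS satisfied.
A prefix code with these lengths CAN exist.

Kraft sum = 0.84765625. Satisfied.


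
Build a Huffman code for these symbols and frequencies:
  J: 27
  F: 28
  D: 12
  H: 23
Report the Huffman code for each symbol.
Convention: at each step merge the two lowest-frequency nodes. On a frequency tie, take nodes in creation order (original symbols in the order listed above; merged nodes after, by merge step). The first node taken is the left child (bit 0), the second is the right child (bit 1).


Huffman tree construction:
Step 1: Merge D(12) + H(23) = 35
Step 2: Merge J(27) + F(28) = 55
Step 3: Merge (D+H)(35) + (J+F)(55) = 90
Read each symbol's code off the tree from the root (left child = 0, right child = 1).

Codes:
  J: 10 (length 2)
  F: 11 (length 2)
  D: 00 (length 2)
  H: 01 (length 2)
Average code length: 180/90 = 2.0000 bits/symbol


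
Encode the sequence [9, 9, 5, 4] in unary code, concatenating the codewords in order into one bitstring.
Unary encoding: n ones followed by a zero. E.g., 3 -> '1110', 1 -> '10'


Encode each number as n ones followed by a terminating 0:
  9 -> 1111111110 (10 bits)
  9 -> 1111111110 (10 bits)
  5 -> 111110 (6 bits)
  4 -> 11110 (5 bits)
Total length = 10 + 10 + 6 + 5 = 31 bits.

Unary([9, 9, 5, 4]) = 1111111110111111111011111011110 (31 bits)


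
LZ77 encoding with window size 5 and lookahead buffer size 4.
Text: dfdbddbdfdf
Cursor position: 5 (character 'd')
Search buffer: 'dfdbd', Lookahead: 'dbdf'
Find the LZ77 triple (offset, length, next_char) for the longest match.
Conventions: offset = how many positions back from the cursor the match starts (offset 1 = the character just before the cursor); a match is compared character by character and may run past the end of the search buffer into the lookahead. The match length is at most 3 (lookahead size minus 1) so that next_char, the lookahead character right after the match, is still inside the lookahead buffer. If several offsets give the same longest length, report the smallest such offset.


Try each offset into the search buffer:
  offset=1 (pos 4, char 'd'): match length 1
  offset=2 (pos 3, char 'b'): match length 0
  offset=3 (pos 2, char 'd'): match length 3
  offset=4 (pos 1, char 'f'): match length 0
  offset=5 (pos 0, char 'd'): match length 1
Longest match has length 3 at offset 3.
next_char = character at position 5 + 3 = 8 -> 'f'

Best match: offset=3, length=3 (matching 'dbd' starting at position 2)
LZ77 triple: (3, 3, 'f')


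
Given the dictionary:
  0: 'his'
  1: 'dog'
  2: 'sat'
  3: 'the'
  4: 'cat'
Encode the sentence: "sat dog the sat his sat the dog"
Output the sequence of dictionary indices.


Look up each word in the dictionary:
  'sat' -> 2
  'dog' -> 1
  'the' -> 3
  'sat' -> 2
  'his' -> 0
  'sat' -> 2
  'the' -> 3
  'dog' -> 1

Encoded: [2, 1, 3, 2, 0, 2, 3, 1]


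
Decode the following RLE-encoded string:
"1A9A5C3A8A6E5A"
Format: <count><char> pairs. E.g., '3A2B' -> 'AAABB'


Expanding each <count><char> pair:
  1A -> 'A'
  9A -> 'AAAAAAAAA'
  5C -> 'CCCCC'
  3A -> 'AAA'
  8A -> 'AAAAAAAA'
  6E -> 'EEEEEE'
  5A -> 'AAAAA'

Decoded = AAAAAAAAAACCCCCAAAAAAAAAAAEEEEEEAAAAA


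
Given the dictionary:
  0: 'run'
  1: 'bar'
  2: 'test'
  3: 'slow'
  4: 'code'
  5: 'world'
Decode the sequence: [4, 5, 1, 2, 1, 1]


Look up each index in the dictionary:
  4 -> 'code'
  5 -> 'world'
  1 -> 'bar'
  2 -> 'test'
  1 -> 'bar'
  1 -> 'bar'

Decoded: "code world bar test bar bar"


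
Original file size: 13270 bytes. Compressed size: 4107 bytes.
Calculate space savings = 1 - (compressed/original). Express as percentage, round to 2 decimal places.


ratio = compressed/original = 4107/13270 = 0.309495
savings = 1 - ratio = 1 - 0.309495 = 0.690505
as a percentage: 0.690505 * 100 = 69.05%

Space savings = 1 - 4107/13270 = 69.05%


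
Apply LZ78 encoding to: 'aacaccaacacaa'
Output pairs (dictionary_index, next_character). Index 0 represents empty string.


LZ78 encoding steps:
Dictionary: {0: ''}
Step 1: w='' (idx 0), next='a' -> output (0, 'a'), add 'a' as idx 1
Step 2: w='a' (idx 1), next='c' -> output (1, 'c'), add 'ac' as idx 2
Step 3: w='ac' (idx 2), next='c' -> output (2, 'c'), add 'acc' as idx 3
Step 4: w='a' (idx 1), next='a' -> output (1, 'a'), add 'aa' as idx 4
Step 5: w='' (idx 0), next='c' -> output (0, 'c'), add 'c' as idx 5
Step 6: w='ac' (idx 2), next='a' -> output (2, 'a'), add 'aca' as idx 6
Step 7: w='a' (idx 1), end of input -> output (1, '')


Encoded: [(0, 'a'), (1, 'c'), (2, 'c'), (1, 'a'), (0, 'c'), (2, 'a'), (1, '')]


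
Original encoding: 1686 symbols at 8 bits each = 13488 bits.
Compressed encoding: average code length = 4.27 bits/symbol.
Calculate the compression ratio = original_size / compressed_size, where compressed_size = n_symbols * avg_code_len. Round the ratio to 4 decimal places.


original_size = n_symbols * orig_bits = 1686 * 8 = 13488 bits
compressed_size = n_symbols * avg_code_len = 1686 * 4.27 = 7199.22 bits
ratio = original_size / compressed_size = 13488 / 7199.22 = 1.8735

Compression ratio = 1.8735


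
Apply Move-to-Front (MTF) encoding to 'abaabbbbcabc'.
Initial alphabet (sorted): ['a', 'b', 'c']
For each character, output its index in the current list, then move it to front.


MTF encoding:
'a': index 0 in ['a', 'b', 'c'] -> ['a', 'b', 'c']
'b': index 1 in ['a', 'b', 'c'] -> ['b', 'a', 'c']
'a': index 1 in ['b', 'a', 'c'] -> ['a', 'b', 'c']
'a': index 0 in ['a', 'b', 'c'] -> ['a', 'b', 'c']
'b': index 1 in ['a', 'b', 'c'] -> ['b', 'a', 'c']
'b': index 0 in ['b', 'a', 'c'] -> ['b', 'a', 'c']
'b': index 0 in ['b', 'a', 'c'] -> ['b', 'a', 'c']
'b': index 0 in ['b', 'a', 'c'] -> ['b', 'a', 'c']
'c': index 2 in ['b', 'a', 'c'] -> ['c', 'b', 'a']
'a': index 2 in ['c', 'b', 'a'] -> ['a', 'c', 'b']
'b': index 2 in ['a', 'c', 'b'] -> ['b', 'a', 'c']
'c': index 2 in ['b', 'a', 'c'] -> ['c', 'b', 'a']


Output: [0, 1, 1, 0, 1, 0, 0, 0, 2, 2, 2, 2]


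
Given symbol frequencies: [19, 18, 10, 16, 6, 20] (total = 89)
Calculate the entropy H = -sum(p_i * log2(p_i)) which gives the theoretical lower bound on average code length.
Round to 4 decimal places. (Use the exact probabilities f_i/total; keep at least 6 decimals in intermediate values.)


Per-symbol terms -p_i * log2(p_i) with p_i = f_i/89:
  p = 19/89 = 0.213483: log2(p) = -2.227806, -p*log2(p) = 0.475599
  p = 18/89 = 0.202247: log2(p) = -2.305808, -p*log2(p) = 0.466343
  p = 10/89 = 0.112360: log2(p) = -3.153805, -p*log2(p) = 0.354360
  p = 16/89 = 0.179775: log2(p) = -2.475733, -p*log2(p) = 0.445076
  p = 6/89 = 0.067416: log2(p) = -3.890771, -p*log2(p) = 0.262299
  p = 20/89 = 0.224719: log2(p) = -2.153805, -p*log2(p) = 0.484001
H = 0.475599 + 0.466343 + 0.354360 + 0.445076 + 0.262299 + 0.484001 = 2.487678

H = 2.4877 bits/symbol


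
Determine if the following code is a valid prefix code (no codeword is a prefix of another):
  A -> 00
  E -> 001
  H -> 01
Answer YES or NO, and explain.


Checking each pair (does one codeword prefix another?):
  A='00' vs E='001': prefix -- VIOLATION

NO -- this is NOT a valid prefix code. A (00) is a prefix of E (001).


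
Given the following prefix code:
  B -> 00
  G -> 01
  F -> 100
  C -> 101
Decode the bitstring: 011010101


Decoding step by step:
Bits 01 -> G
Bits 101 -> C
Bits 01 -> G
Bits 01 -> G


Decoded message: GCGG


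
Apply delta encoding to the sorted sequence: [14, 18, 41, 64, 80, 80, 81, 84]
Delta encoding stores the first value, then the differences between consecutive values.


First value: 14
Deltas:
  18 - 14 = 4
  41 - 18 = 23
  64 - 41 = 23
  80 - 64 = 16
  80 - 80 = 0
  81 - 80 = 1
  84 - 81 = 3


Delta encoded: [14, 4, 23, 23, 16, 0, 1, 3]


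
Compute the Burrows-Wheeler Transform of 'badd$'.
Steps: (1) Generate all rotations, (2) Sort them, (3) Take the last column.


Rotations (sorted):
  0: $badd -> last char: d
  1: add$b -> last char: b
  2: badd$ -> last char: $
  3: d$bad -> last char: d
  4: dd$ba -> last char: a


BWT = db$da


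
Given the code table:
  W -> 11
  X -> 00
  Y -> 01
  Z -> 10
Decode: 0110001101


Decoding:
01 -> Y
10 -> Z
00 -> X
11 -> W
01 -> Y


Result: YZXWY


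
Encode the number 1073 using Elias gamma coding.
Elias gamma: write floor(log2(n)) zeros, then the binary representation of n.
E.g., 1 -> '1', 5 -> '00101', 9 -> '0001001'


num_bits = floor(log2(1073)) + 1 = 11
leading_zeros = num_bits - 1 = 10
binary(1073) = 10000110001

Elias gamma(1073) = '0000000000' + '10000110001' = 000000000010000110001 (21 bits)


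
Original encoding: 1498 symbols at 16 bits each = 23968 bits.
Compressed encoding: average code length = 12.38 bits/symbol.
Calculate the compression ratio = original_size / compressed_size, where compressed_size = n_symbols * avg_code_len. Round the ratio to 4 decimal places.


original_size = n_symbols * orig_bits = 1498 * 16 = 23968 bits
compressed_size = n_symbols * avg_code_len = 1498 * 12.38 = 18545.24 bits
ratio = original_size / compressed_size = 23968 / 18545.24 = 1.2924

Compression ratio = 1.2924


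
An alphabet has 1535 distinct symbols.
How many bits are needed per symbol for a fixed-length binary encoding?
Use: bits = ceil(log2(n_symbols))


log2(1535) = 10.584
Bracket: 2^10 = 1024 < 1535 <= 2^11 = 2048
So ceil(log2(1535)) = 11

bits = ceil(log2(1535)) = ceil(10.584) = 11 bits


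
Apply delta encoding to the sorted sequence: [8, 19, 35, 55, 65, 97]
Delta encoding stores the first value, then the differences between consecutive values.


First value: 8
Deltas:
  19 - 8 = 11
  35 - 19 = 16
  55 - 35 = 20
  65 - 55 = 10
  97 - 65 = 32


Delta encoded: [8, 11, 16, 20, 10, 32]


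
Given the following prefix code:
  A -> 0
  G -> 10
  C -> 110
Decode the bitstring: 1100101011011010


Decoding step by step:
Bits 110 -> C
Bits 0 -> A
Bits 10 -> G
Bits 10 -> G
Bits 110 -> C
Bits 110 -> C
Bits 10 -> G


Decoded message: CAGGCCG


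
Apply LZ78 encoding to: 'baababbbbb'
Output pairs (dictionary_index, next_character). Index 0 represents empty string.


LZ78 encoding steps:
Dictionary: {0: ''}
Step 1: w='' (idx 0), next='b' -> output (0, 'b'), add 'b' as idx 1
Step 2: w='' (idx 0), next='a' -> output (0, 'a'), add 'a' as idx 2
Step 3: w='a' (idx 2), next='b' -> output (2, 'b'), add 'ab' as idx 3
Step 4: w='ab' (idx 3), next='b' -> output (3, 'b'), add 'abb' as idx 4
Step 5: w='b' (idx 1), next='b' -> output (1, 'b'), add 'bb' as idx 5
Step 6: w='b' (idx 1), end of input -> output (1, '')


Encoded: [(0, 'b'), (0, 'a'), (2, 'b'), (3, 'b'), (1, 'b'), (1, '')]


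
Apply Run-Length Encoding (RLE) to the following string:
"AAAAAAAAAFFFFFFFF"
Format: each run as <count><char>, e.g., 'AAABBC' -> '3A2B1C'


Scanning runs left to right:
  i=0: run of 'A' x 9 -> '9A'
  i=9: run of 'F' x 8 -> '8F'

RLE = 9A8F


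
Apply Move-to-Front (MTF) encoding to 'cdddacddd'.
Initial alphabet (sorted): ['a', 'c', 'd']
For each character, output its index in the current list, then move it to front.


MTF encoding:
'c': index 1 in ['a', 'c', 'd'] -> ['c', 'a', 'd']
'd': index 2 in ['c', 'a', 'd'] -> ['d', 'c', 'a']
'd': index 0 in ['d', 'c', 'a'] -> ['d', 'c', 'a']
'd': index 0 in ['d', 'c', 'a'] -> ['d', 'c', 'a']
'a': index 2 in ['d', 'c', 'a'] -> ['a', 'd', 'c']
'c': index 2 in ['a', 'd', 'c'] -> ['c', 'a', 'd']
'd': index 2 in ['c', 'a', 'd'] -> ['d', 'c', 'a']
'd': index 0 in ['d', 'c', 'a'] -> ['d', 'c', 'a']
'd': index 0 in ['d', 'c', 'a'] -> ['d', 'c', 'a']


Output: [1, 2, 0, 0, 2, 2, 2, 0, 0]


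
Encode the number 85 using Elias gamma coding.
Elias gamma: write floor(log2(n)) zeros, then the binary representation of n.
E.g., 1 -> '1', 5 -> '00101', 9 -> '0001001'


num_bits = floor(log2(85)) + 1 = 7
leading_zeros = num_bits - 1 = 6
binary(85) = 1010101

Elias gamma(85) = '000000' + '1010101' = 0000001010101 (13 bits)


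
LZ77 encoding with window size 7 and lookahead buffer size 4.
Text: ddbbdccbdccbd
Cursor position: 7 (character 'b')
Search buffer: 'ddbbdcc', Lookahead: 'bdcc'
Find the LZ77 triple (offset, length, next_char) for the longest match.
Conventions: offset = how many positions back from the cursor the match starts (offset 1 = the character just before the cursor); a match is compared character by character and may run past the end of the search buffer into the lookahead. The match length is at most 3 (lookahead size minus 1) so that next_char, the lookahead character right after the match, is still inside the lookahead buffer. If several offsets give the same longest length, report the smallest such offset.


Try each offset into the search buffer:
  offset=1 (pos 6, char 'c'): match length 0
  offset=2 (pos 5, char 'c'): match length 0
  offset=3 (pos 4, char 'd'): match length 0
  offset=4 (pos 3, char 'b'): match length 3
  offset=5 (pos 2, char 'b'): match length 1
  offset=6 (pos 1, char 'd'): match length 0
  offset=7 (pos 0, char 'd'): match length 0
Longest match has length 3 at offset 4.
next_char = character at position 7 + 3 = 10 -> 'c'

Best match: offset=4, length=3 (matching 'bdc' starting at position 3)
LZ77 triple: (4, 3, 'c')


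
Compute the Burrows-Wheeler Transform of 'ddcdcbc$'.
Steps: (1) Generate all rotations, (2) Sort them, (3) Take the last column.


Rotations (sorted):
  0: $ddcdcbc -> last char: c
  1: bc$ddcdc -> last char: c
  2: c$ddcdcb -> last char: b
  3: cbc$ddcd -> last char: d
  4: cdcbc$dd -> last char: d
  5: dcbc$ddc -> last char: c
  6: dcdcbc$d -> last char: d
  7: ddcdcbc$ -> last char: $


BWT = ccbddcd$


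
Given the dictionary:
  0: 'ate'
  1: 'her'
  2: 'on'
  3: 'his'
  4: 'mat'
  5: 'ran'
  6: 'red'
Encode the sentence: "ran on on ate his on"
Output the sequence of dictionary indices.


Look up each word in the dictionary:
  'ran' -> 5
  'on' -> 2
  'on' -> 2
  'ate' -> 0
  'his' -> 3
  'on' -> 2

Encoded: [5, 2, 2, 0, 3, 2]


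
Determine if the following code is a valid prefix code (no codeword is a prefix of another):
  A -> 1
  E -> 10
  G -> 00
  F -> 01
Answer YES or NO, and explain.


Checking each pair (does one codeword prefix another?):
  A='1' vs E='10': prefix -- VIOLATION

NO -- this is NOT a valid prefix code. A (1) is a prefix of E (10).


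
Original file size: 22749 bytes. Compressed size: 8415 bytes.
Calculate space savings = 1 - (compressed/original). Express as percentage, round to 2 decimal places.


ratio = compressed/original = 8415/22749 = 0.369906
savings = 1 - ratio = 1 - 0.369906 = 0.630094
as a percentage: 0.630094 * 100 = 63.01%

Space savings = 1 - 8415/22749 = 63.01%


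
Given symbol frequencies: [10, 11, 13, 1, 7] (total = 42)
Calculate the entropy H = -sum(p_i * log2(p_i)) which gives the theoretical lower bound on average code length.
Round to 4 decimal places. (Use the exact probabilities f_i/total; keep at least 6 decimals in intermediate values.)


Per-symbol terms -p_i * log2(p_i) with p_i = f_i/42:
  p = 10/42 = 0.238095: log2(p) = -2.070389, -p*log2(p) = 0.492950
  p = 11/42 = 0.261905: log2(p) = -1.932886, -p*log2(p) = 0.506232
  p = 13/42 = 0.309524: log2(p) = -1.691878, -p*log2(p) = 0.523676
  p = 1/42 = 0.023810: log2(p) = -5.392317, -p*log2(p) = 0.128389
  p = 7/42 = 0.166667: log2(p) = -2.584963, -p*log2(p) = 0.430827
H = 0.492950 + 0.506232 + 0.523676 + 0.128389 + 0.430827 = 2.082074

H = 2.0821 bits/symbol


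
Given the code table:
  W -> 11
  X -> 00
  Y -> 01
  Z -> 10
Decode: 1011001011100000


Decoding:
10 -> Z
11 -> W
00 -> X
10 -> Z
11 -> W
10 -> Z
00 -> X
00 -> X


Result: ZWXZWZXX


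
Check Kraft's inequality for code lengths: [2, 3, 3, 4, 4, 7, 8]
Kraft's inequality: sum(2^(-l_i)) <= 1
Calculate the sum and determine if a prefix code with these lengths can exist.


Sum = 2^(-2) + 2^(-3) + 2^(-3) + 2^(-4) + 2^(-4) + 2^(-7) + 2^(-8)
    = 0.25 + 0.125 + 0.125 + 0.0625 + 0.0625 + 0.0078125 + 0.00390625
    = 163/256 = 0.63671875
Since 0.63671875 <= 1, Kraft's inequality IS satisfied.
A prefix code with these lengths CAN exist.

Kraft sum = 0.63671875. Satisfied.


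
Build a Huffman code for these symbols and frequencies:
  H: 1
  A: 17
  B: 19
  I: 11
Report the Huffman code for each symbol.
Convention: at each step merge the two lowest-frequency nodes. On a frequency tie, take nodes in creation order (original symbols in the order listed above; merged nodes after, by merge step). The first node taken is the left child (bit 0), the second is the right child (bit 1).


Huffman tree construction:
Step 1: Merge H(1) + I(11) = 12
Step 2: Merge (H+I)(12) + A(17) = 29
Step 3: Merge B(19) + ((H+I)+A)(29) = 48
Read each symbol's code off the tree from the root (left child = 0, right child = 1).

Codes:
  H: 100 (length 3)
  A: 11 (length 2)
  B: 0 (length 1)
  I: 101 (length 3)
Average code length: 89/48 = 1.8542 bits/symbol


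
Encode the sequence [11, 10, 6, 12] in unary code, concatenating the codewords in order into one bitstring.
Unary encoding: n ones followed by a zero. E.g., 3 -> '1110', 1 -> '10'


Encode each number as n ones followed by a terminating 0:
  11 -> 111111111110 (12 bits)
  10 -> 11111111110 (11 bits)
  6 -> 1111110 (7 bits)
  12 -> 1111111111110 (13 bits)
Total length = 12 + 11 + 7 + 13 = 43 bits.

Unary([11, 10, 6, 12]) = 1111111111101111111111011111101111111111110 (43 bits)


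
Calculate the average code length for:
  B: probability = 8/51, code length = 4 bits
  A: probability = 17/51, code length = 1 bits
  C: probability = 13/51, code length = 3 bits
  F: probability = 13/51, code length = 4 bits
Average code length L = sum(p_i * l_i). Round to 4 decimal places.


Weighted contributions p_i * l_i:
  B: (8/51) * 4 = 32/51
  A: (17/51) * 1 = 17/51
  C: (13/51) * 3 = 39/51
  F: (13/51) * 4 = 52/51
Sum = (32 + 17 + 39 + 52)/51 = 140/51

L = 140/51 = 2.7451 bits/symbol


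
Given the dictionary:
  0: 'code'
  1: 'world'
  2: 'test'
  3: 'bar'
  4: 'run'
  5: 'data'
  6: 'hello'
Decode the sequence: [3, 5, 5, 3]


Look up each index in the dictionary:
  3 -> 'bar'
  5 -> 'data'
  5 -> 'data'
  3 -> 'bar'

Decoded: "bar data data bar"


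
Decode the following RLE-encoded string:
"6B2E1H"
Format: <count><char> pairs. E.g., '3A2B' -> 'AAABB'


Expanding each <count><char> pair:
  6B -> 'BBBBBB'
  2E -> 'EE'
  1H -> 'H'

Decoded = BBBBBBEEH


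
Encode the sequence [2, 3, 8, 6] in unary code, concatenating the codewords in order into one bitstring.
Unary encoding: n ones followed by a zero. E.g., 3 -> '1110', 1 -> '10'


Encode each number as n ones followed by a terminating 0:
  2 -> 110 (3 bits)
  3 -> 1110 (4 bits)
  8 -> 111111110 (9 bits)
  6 -> 1111110 (7 bits)
Total length = 3 + 4 + 9 + 7 = 23 bits.

Unary([2, 3, 8, 6]) = 11011101111111101111110 (23 bits)


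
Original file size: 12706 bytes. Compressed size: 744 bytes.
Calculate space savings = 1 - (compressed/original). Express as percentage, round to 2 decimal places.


ratio = compressed/original = 744/12706 = 0.058555
savings = 1 - ratio = 1 - 0.058555 = 0.941445
as a percentage: 0.941445 * 100 = 94.14%

Space savings = 1 - 744/12706 = 94.14%


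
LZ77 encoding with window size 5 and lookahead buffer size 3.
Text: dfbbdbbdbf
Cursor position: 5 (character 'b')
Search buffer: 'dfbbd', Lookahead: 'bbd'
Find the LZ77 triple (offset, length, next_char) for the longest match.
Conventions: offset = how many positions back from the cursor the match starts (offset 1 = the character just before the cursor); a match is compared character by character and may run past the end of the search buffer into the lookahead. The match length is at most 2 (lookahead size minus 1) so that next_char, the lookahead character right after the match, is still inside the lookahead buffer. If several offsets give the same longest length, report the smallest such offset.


Try each offset into the search buffer:
  offset=1 (pos 4, char 'd'): match length 0
  offset=2 (pos 3, char 'b'): match length 1
  offset=3 (pos 2, char 'b'): match length 2
  offset=4 (pos 1, char 'f'): match length 0
  offset=5 (pos 0, char 'd'): match length 0
Longest match has length 2 at offset 3.
next_char = character at position 5 + 2 = 7 -> 'd'

Best match: offset=3, length=2 (matching 'bb' starting at position 2)
LZ77 triple: (3, 2, 'd')


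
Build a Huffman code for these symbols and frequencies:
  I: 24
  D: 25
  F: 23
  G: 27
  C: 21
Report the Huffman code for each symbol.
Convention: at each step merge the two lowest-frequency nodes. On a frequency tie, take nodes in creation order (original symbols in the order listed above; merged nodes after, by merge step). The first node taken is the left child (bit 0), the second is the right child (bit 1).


Huffman tree construction:
Step 1: Merge C(21) + F(23) = 44
Step 2: Merge I(24) + D(25) = 49
Step 3: Merge G(27) + (C+F)(44) = 71
Step 4: Merge (I+D)(49) + (G+(C+F))(71) = 120
Read each symbol's code off the tree from the root (left child = 0, right child = 1).

Codes:
  I: 00 (length 2)
  D: 01 (length 2)
  F: 111 (length 3)
  G: 10 (length 2)
  C: 110 (length 3)
Average code length: 284/120 = 2.3667 bits/symbol


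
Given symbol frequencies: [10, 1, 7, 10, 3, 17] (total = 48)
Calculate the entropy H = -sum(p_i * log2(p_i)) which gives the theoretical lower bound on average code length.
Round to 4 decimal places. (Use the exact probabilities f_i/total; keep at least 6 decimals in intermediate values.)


Per-symbol terms -p_i * log2(p_i) with p_i = f_i/48:
  p = 10/48 = 0.208333: log2(p) = -2.263034, -p*log2(p) = 0.471466
  p = 1/48 = 0.020833: log2(p) = -5.584963, -p*log2(p) = 0.116353
  p = 7/48 = 0.145833: log2(p) = -2.777608, -p*log2(p) = 0.405068
  p = 10/48 = 0.208333: log2(p) = -2.263034, -p*log2(p) = 0.471466
  p = 3/48 = 0.062500: log2(p) = -4.000000, -p*log2(p) = 0.250000
  p = 17/48 = 0.354167: log2(p) = -1.497500, -p*log2(p) = 0.530364
H = 0.471466 + 0.116353 + 0.405068 + 0.471466 + 0.250000 + 0.530364 = 2.244717

H = 2.2447 bits/symbol


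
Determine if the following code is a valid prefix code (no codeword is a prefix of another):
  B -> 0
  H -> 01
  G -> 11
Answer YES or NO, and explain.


Checking each pair (does one codeword prefix another?):
  B='0' vs H='01': prefix -- VIOLATION

NO -- this is NOT a valid prefix code. B (0) is a prefix of H (01).


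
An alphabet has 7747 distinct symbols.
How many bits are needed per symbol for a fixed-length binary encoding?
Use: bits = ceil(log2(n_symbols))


log2(7747) = 12.9194
Bracket: 2^12 = 4096 < 7747 <= 2^13 = 8192
So ceil(log2(7747)) = 13

bits = ceil(log2(7747)) = ceil(12.9194) = 13 bits


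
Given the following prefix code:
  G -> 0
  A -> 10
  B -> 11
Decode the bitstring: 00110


Decoding step by step:
Bits 0 -> G
Bits 0 -> G
Bits 11 -> B
Bits 0 -> G


Decoded message: GGBG


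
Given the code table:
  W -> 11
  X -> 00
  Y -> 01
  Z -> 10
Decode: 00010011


Decoding:
00 -> X
01 -> Y
00 -> X
11 -> W


Result: XYXW


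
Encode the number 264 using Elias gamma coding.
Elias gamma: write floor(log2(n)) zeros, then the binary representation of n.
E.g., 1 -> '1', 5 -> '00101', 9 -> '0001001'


num_bits = floor(log2(264)) + 1 = 9
leading_zeros = num_bits - 1 = 8
binary(264) = 100001000

Elias gamma(264) = '00000000' + '100001000' = 00000000100001000 (17 bits)


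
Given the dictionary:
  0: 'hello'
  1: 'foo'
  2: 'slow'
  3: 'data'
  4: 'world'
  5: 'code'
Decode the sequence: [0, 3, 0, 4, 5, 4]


Look up each index in the dictionary:
  0 -> 'hello'
  3 -> 'data'
  0 -> 'hello'
  4 -> 'world'
  5 -> 'code'
  4 -> 'world'

Decoded: "hello data hello world code world"


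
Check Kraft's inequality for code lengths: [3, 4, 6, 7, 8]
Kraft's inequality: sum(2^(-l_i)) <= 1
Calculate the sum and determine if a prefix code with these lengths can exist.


Sum = 2^(-3) + 2^(-4) + 2^(-6) + 2^(-7) + 2^(-8)
    = 0.125 + 0.0625 + 0.015625 + 0.0078125 + 0.00390625
    = 55/256 = 0.21484375
Since 0.21484375 <= 1, Kraft's inequality IS satisfied.
A prefix code with these lengths CAN exist.

Kraft sum = 0.21484375. Satisfied.


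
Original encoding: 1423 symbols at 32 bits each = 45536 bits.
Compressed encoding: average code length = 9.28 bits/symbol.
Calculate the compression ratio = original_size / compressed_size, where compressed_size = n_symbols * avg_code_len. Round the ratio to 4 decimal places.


original_size = n_symbols * orig_bits = 1423 * 32 = 45536 bits
compressed_size = n_symbols * avg_code_len = 1423 * 9.28 = 13205.44 bits
ratio = original_size / compressed_size = 45536 / 13205.44 = 3.4483

Compression ratio = 3.4483


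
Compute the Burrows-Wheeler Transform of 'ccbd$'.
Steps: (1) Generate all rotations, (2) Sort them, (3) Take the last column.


Rotations (sorted):
  0: $ccbd -> last char: d
  1: bd$cc -> last char: c
  2: cbd$c -> last char: c
  3: ccbd$ -> last char: $
  4: d$ccb -> last char: b


BWT = dcc$b


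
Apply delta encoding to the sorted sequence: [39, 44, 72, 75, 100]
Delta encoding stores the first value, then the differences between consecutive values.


First value: 39
Deltas:
  44 - 39 = 5
  72 - 44 = 28
  75 - 72 = 3
  100 - 75 = 25


Delta encoded: [39, 5, 28, 3, 25]


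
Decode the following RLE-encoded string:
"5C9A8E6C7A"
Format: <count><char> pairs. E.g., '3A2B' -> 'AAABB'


Expanding each <count><char> pair:
  5C -> 'CCCCC'
  9A -> 'AAAAAAAAA'
  8E -> 'EEEEEEEE'
  6C -> 'CCCCCC'
  7A -> 'AAAAAAA'

Decoded = CCCCCAAAAAAAAAEEEEEEEECCCCCCAAAAAAA


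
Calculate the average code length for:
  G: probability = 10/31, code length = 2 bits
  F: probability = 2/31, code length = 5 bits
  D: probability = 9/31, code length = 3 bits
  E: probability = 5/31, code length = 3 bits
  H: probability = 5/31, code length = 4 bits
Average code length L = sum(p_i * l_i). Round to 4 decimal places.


Weighted contributions p_i * l_i:
  G: (10/31) * 2 = 20/31
  F: (2/31) * 5 = 10/31
  D: (9/31) * 3 = 27/31
  E: (5/31) * 3 = 15/31
  H: (5/31) * 4 = 20/31
Sum = (20 + 10 + 27 + 15 + 20)/31 = 92/31

L = 92/31 = 2.9677 bits/symbol


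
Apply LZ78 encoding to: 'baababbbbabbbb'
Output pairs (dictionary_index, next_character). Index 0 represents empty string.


LZ78 encoding steps:
Dictionary: {0: ''}
Step 1: w='' (idx 0), next='b' -> output (0, 'b'), add 'b' as idx 1
Step 2: w='' (idx 0), next='a' -> output (0, 'a'), add 'a' as idx 2
Step 3: w='a' (idx 2), next='b' -> output (2, 'b'), add 'ab' as idx 3
Step 4: w='ab' (idx 3), next='b' -> output (3, 'b'), add 'abb' as idx 4
Step 5: w='b' (idx 1), next='b' -> output (1, 'b'), add 'bb' as idx 5
Step 6: w='abb' (idx 4), next='b' -> output (4, 'b'), add 'abbb' as idx 6
Step 7: w='b' (idx 1), end of input -> output (1, '')


Encoded: [(0, 'b'), (0, 'a'), (2, 'b'), (3, 'b'), (1, 'b'), (4, 'b'), (1, '')]


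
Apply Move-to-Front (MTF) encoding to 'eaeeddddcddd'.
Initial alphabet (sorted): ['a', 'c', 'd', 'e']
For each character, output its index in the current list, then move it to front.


MTF encoding:
'e': index 3 in ['a', 'c', 'd', 'e'] -> ['e', 'a', 'c', 'd']
'a': index 1 in ['e', 'a', 'c', 'd'] -> ['a', 'e', 'c', 'd']
'e': index 1 in ['a', 'e', 'c', 'd'] -> ['e', 'a', 'c', 'd']
'e': index 0 in ['e', 'a', 'c', 'd'] -> ['e', 'a', 'c', 'd']
'd': index 3 in ['e', 'a', 'c', 'd'] -> ['d', 'e', 'a', 'c']
'd': index 0 in ['d', 'e', 'a', 'c'] -> ['d', 'e', 'a', 'c']
'd': index 0 in ['d', 'e', 'a', 'c'] -> ['d', 'e', 'a', 'c']
'd': index 0 in ['d', 'e', 'a', 'c'] -> ['d', 'e', 'a', 'c']
'c': index 3 in ['d', 'e', 'a', 'c'] -> ['c', 'd', 'e', 'a']
'd': index 1 in ['c', 'd', 'e', 'a'] -> ['d', 'c', 'e', 'a']
'd': index 0 in ['d', 'c', 'e', 'a'] -> ['d', 'c', 'e', 'a']
'd': index 0 in ['d', 'c', 'e', 'a'] -> ['d', 'c', 'e', 'a']


Output: [3, 1, 1, 0, 3, 0, 0, 0, 3, 1, 0, 0]


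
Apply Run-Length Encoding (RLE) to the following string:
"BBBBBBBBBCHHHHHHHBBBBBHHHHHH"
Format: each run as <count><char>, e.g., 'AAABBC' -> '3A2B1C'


Scanning runs left to right:
  i=0: run of 'B' x 9 -> '9B'
  i=9: run of 'C' x 1 -> '1C'
  i=10: run of 'H' x 7 -> '7H'
  i=17: run of 'B' x 5 -> '5B'
  i=22: run of 'H' x 6 -> '6H'

RLE = 9B1C7H5B6H


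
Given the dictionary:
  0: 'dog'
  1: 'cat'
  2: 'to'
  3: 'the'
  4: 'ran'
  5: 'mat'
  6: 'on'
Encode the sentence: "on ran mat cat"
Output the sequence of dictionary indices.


Look up each word in the dictionary:
  'on' -> 6
  'ran' -> 4
  'mat' -> 5
  'cat' -> 1

Encoded: [6, 4, 5, 1]


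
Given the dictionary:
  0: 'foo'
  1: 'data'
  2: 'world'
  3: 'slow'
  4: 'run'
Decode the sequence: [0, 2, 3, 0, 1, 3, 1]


Look up each index in the dictionary:
  0 -> 'foo'
  2 -> 'world'
  3 -> 'slow'
  0 -> 'foo'
  1 -> 'data'
  3 -> 'slow'
  1 -> 'data'

Decoded: "foo world slow foo data slow data"


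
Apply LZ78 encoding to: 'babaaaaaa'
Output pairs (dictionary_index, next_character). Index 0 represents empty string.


LZ78 encoding steps:
Dictionary: {0: ''}
Step 1: w='' (idx 0), next='b' -> output (0, 'b'), add 'b' as idx 1
Step 2: w='' (idx 0), next='a' -> output (0, 'a'), add 'a' as idx 2
Step 3: w='b' (idx 1), next='a' -> output (1, 'a'), add 'ba' as idx 3
Step 4: w='a' (idx 2), next='a' -> output (2, 'a'), add 'aa' as idx 4
Step 5: w='aa' (idx 4), next='a' -> output (4, 'a'), add 'aaa' as idx 5


Encoded: [(0, 'b'), (0, 'a'), (1, 'a'), (2, 'a'), (4, 'a')]


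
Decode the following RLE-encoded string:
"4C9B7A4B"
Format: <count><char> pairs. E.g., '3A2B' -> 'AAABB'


Expanding each <count><char> pair:
  4C -> 'CCCC'
  9B -> 'BBBBBBBBB'
  7A -> 'AAAAAAA'
  4B -> 'BBBB'

Decoded = CCCCBBBBBBBBBAAAAAAABBBB


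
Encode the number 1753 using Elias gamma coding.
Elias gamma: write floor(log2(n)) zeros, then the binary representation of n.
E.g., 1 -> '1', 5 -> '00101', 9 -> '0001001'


num_bits = floor(log2(1753)) + 1 = 11
leading_zeros = num_bits - 1 = 10
binary(1753) = 11011011001

Elias gamma(1753) = '0000000000' + '11011011001' = 000000000011011011001 (21 bits)


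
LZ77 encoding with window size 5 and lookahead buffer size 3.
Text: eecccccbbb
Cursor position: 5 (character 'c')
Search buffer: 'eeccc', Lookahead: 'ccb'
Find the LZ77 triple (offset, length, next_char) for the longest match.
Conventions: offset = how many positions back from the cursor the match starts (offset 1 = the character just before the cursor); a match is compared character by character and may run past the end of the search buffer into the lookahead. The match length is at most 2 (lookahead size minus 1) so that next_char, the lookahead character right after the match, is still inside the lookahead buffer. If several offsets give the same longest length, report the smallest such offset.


Try each offset into the search buffer:
  offset=1 (pos 4, char 'c'): match length 2
  offset=2 (pos 3, char 'c'): match length 2
  offset=3 (pos 2, char 'c'): match length 2
  offset=4 (pos 1, char 'e'): match length 0
  offset=5 (pos 0, char 'e'): match length 0
Longest match has length 2, found at offsets 1, 2, 3; take the smallest, offset 1.
next_char = character at position 5 + 2 = 7 -> 'b'

Best match: offset=1, length=2 (matching 'cc' starting at position 4)
LZ77 triple: (1, 2, 'b')
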